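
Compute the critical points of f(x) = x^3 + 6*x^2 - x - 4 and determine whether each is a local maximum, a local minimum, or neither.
f'(x) = 3*x^2 + 12*x - 1

Solve f'(x) = 0:
  3*x^2 + 12*x - 1 = 0 has no rational roots; quadratic formula: x = (-12 ± √156)/6.
  ⇒ x = -sqrt(39)/3 - 2 ≈ -4.0817, -2 + sqrt(39)/3 ≈ 0.0817

f''(x) = 6*x + 12
Second-derivative test at each critical point:
  f''(-4.0817) = -12.4900 < 0 → local maximum
  f''(0.0817) = 12.4900 > 0 → local minimum

Critical points: x = -sqrt(39)/3 - 2 ≈ -4.0817 (local maximum); x = -2 + sqrt(39)/3 ≈ 0.0817 (local minimum)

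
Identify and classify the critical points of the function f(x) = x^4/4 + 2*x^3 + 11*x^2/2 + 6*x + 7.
f'(x) = x^3 + 6*x^2 + 11*x + 6

Solve f'(x) = 0:
  Factor: x^3 + 6*x^2 + 11*x + 6 = (x + 1)*(x + 2)*(x + 3) = 0.
  ⇒ x = -3, -2, -1

f''(x) = 3*x^2 + 12*x + 11
Second-derivative test at each critical point:
  f''(-3) = 2 > 0 → local minimum
  f''(-2) = -1 < 0 → local maximum
  f''(-1) = 2 > 0 → local minimum

Critical points: x = -3 (local minimum); x = -2 (local maximum); x = -1 (local minimum)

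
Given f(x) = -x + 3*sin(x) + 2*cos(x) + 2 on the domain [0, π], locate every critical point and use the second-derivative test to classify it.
f'(x) = -2*sin(x) + 3*cos(x) - 1

Solve f'(x) = 0 on [0, π]:
  f'(x) = 0 ⇔ -2*sin(x) + 3*cos(x) = 1. Write the left side as R·cos(x + φ) with R = √(3² + 2²) = sqrt(13), cos φ = 3*sqrt(13)/13, sin φ = 2*sqrt(13)/13; then cos(x + φ) = sqrt(13)/13. Solve for x and keep the solutions lying in [0, π].
  ⇒ x = atan((-2 + 6*sqrt(3))/(3 + 4*sqrt(3))) ≈ 0.7018

f''(x) = -3*sin(x) - 2*cos(x)
Second-derivative test at each critical point:
  f''(0.7018) = -3.4641 < 0 → local maximum

Critical points: x = atan((-2 + 6*sqrt(3))/(3 + 4*sqrt(3))) ≈ 0.7018 (local maximum)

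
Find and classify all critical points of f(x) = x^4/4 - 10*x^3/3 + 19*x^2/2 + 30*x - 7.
f'(x) = x^3 - 10*x^2 + 19*x + 30

Solve f'(x) = 0:
  Factor: x^3 - 10*x^2 + 19*x + 30 = (x - 6)*(x - 5)*(x + 1) = 0.
  ⇒ x = -1, 5, 6

f''(x) = 3*x^2 - 20*x + 19
Second-derivative test at each critical point:
  f''(-1) = 42 > 0 → local minimum
  f''(5) = -6 < 0 → local maximum
  f''(6) = 7 > 0 → local minimum

Critical points: x = -1 (local minimum); x = 5 (local maximum); x = 6 (local minimum)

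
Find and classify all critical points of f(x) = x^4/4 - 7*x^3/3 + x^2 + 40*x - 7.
f'(x) = x^3 - 7*x^2 + 2*x + 40

Solve f'(x) = 0:
  Factor: x^3 - 7*x^2 + 2*x + 40 = (x - 5)*(x - 4)*(x + 2) = 0.
  ⇒ x = -2, 4, 5

f''(x) = 3*x^2 - 14*x + 2
Second-derivative test at each critical point:
  f''(-2) = 42 > 0 → local minimum
  f''(4) = -6 < 0 → local maximum
  f''(5) = 7 > 0 → local minimum

Critical points: x = -2 (local minimum); x = 4 (local maximum); x = 5 (local minimum)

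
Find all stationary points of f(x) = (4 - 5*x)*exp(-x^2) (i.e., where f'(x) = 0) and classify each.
f'(x) = (2*x*(5*x - 4) - 5)*exp(-x^2)

Solve f'(x) = 0:
  f'(x) = (10*x^2 - 8*x - 5)·exp(-x^2) and exp(-x^2) > 0 for every x, so f'(x) = 0 ⇔ 10*x^2 - 8*x - 5 = 0.
  10*x^2 - 8*x - 5 = 0 has no rational roots; quadratic formula: x = (8 ± √264)/20.
  ⇒ x = 2/5 - sqrt(66)/10 ≈ -0.4124, 2/5 + sqrt(66)/10 ≈ 1.2124

f''(x) = 2*(2*x^2*(4 - 5*x) + 15*x - 4)*exp(-x^2)
Second-derivative test at each critical point:
  f''(-0.4124) = -13.7069 < 0 → local maximum
  f''(1.2124) = 3.7361 > 0 → local minimum

Critical points: x = 2/5 - sqrt(66)/10 ≈ -0.4124 (local maximum); x = 2/5 + sqrt(66)/10 ≈ 1.2124 (local minimum)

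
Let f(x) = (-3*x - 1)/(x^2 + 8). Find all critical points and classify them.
f'(x) = (3*x^2 + 2*x - 24)/(x^4 + 16*x^2 + 64)

Solve f'(x) = 0:
  f'(x) = (3*x^2 + 2*x - 24)/(x^2 + 8)^2; the denominator is positive wherever f is defined, so f'(x) = 0 ⇔ 3*x^2 + 2*x - 24 = 0.
  3*x^2 + 2*x - 24 = 0 has no rational roots; quadratic formula: x = (-2 ± √292)/6.
  ⇒ x = -sqrt(73)/3 - 1/3 ≈ -3.1813, -1/3 + sqrt(73)/3 ≈ 2.5147

f''(x) = 2*(-4*x^2*(3*x + 1) + (9*x + 1)*(x^2 + 8))/(x^2 + 8)^3
Second-derivative test at each critical point:
  f''(-3.1813) = -0.0520 < 0 → local maximum
  f''(2.5147) = 0.0833 > 0 → local minimum

Critical points: x = -sqrt(73)/3 - 1/3 ≈ -3.1813 (local maximum); x = -1/3 + sqrt(73)/3 ≈ 2.5147 (local minimum)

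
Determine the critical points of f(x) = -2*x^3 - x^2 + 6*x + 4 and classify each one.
f'(x) = -6*x^2 - 2*x + 6

Solve f'(x) = 0:
  Factor: -6*x^2 - 2*x + 6 = -2*(3*x^2 + x - 3); 3*x^2 + x - 3 = 0 has no rational roots; quadratic formula: x = (-1 ± √37)/6.
  ⇒ x = -sqrt(37)/6 - 1/6 ≈ -1.1805, -1/6 + sqrt(37)/6 ≈ 0.8471

f''(x) = -12*x - 2
Second-derivative test at each critical point:
  f''(-1.1805) = 12.1655 > 0 → local minimum
  f''(0.8471) = -12.1655 < 0 → local maximum

Critical points: x = -sqrt(37)/6 - 1/6 ≈ -1.1805 (local minimum); x = -1/6 + sqrt(37)/6 ≈ 0.8471 (local maximum)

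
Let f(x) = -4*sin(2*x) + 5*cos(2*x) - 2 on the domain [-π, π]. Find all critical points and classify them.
f'(x) = -10*sin(2*x) - 8*cos(2*x)

Solve f'(x) = 0 on [-π, π]:
  f'(x) = 0 ⇔ -4*cos(2*x) = 5*sin(2*x) ⇔ tan(2*x) = -4/5, i.e. 2*x = arctan(-4/5) + nπ; keep the solutions lying in [-π, π].
  ⇒ x = -pi/2 - atan(4/5)/2 ≈ -1.9082, -atan(4/5)/2 ≈ -0.3374, -atan(4/5)/2 + pi/2 ≈ 1.2334, pi - atan(4/5)/2 ≈ 2.8042

f''(x) = 16*sin(2*x) - 20*cos(2*x)
Second-derivative test at each critical point:
  f''(-1.9082) = 25.6125 > 0 → local minimum
  f''(-0.3374) = -25.6125 < 0 → local maximum
  f''(1.2334) = 25.6125 > 0 → local minimum
  f''(2.8042) = -25.6125 < 0 → local maximum

Critical points: x = -pi/2 - atan(4/5)/2 ≈ -1.9082 (local minimum); x = -atan(4/5)/2 ≈ -0.3374 (local maximum); x = -atan(4/5)/2 + pi/2 ≈ 1.2334 (local minimum); x = pi - atan(4/5)/2 ≈ 2.8042 (local maximum)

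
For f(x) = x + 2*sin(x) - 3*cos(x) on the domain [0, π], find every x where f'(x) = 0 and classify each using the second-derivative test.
f'(x) = 3*sin(x) + 2*cos(x) + 1

Solve f'(x) = 0 on [0, π]:
  f'(x) = 0 ⇔ 3*sin(x) + 2*cos(x) = -1. Write the left side as R·cos(x + φ) with R = √(2² + (-3)²) = sqrt(13), cos φ = 2*sqrt(13)/13, sin φ = -3*sqrt(13)/13; then cos(x + φ) = -sqrt(13)/13. Solve for x and keep the solutions lying in [0, π].
  ⇒ x = atan((-3 + 4*sqrt(3))/(-6*sqrt(3) - 2)) + pi ≈ 2.8346

f''(x) = -2*sin(x) + 3*cos(x)
Second-derivative test at each critical point:
  f''(2.8346) = -3.4641 < 0 → local maximum

Critical points: x = atan((-3 + 4*sqrt(3))/(-6*sqrt(3) - 2)) + pi ≈ 2.8346 (local maximum)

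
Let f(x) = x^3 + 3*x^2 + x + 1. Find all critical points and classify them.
f'(x) = 3*x^2 + 6*x + 1

Solve f'(x) = 0:
  3*x^2 + 6*x + 1 = 0 has no rational roots; quadratic formula: x = (-6 ± √24)/6.
  ⇒ x = -1 - sqrt(6)/3 ≈ -1.8165, -1 + sqrt(6)/3 ≈ -0.1835

f''(x) = 6*x + 6
Second-derivative test at each critical point:
  f''(-1.8165) = -4.8990 < 0 → local maximum
  f''(-0.1835) = 4.8990 > 0 → local minimum

Critical points: x = -1 - sqrt(6)/3 ≈ -1.8165 (local maximum); x = -1 + sqrt(6)/3 ≈ -0.1835 (local minimum)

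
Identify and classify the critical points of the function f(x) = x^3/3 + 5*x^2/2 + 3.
f'(x) = x*(x + 5)

Solve f'(x) = 0:
  Factor: x^2 + 5*x = x*(x + 5) = 0.
  ⇒ x = -5, 0

f''(x) = 2*x + 5
Second-derivative test at each critical point:
  f''(-5) = -5 < 0 → local maximum
  f''(0) = 5 > 0 → local minimum

Critical points: x = -5 (local maximum); x = 0 (local minimum)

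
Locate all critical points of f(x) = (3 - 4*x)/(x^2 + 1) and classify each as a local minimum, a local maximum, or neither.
f'(x) = 2*(2*x^2 - 3*x - 2)/(x^4 + 2*x^2 + 1)

Solve f'(x) = 0:
  f'(x) = 2*(x - 2)*(2*x + 1)/(x^2 + 1)^2; the denominator is positive wherever f is defined, so f'(x) = 0 ⇔ 4*x^2 - 6*x - 4 = 0.
  Factor: 4*x^2 - 6*x - 4 = 2*(x - 2)*(2*x + 1) = 0.
  ⇒ x = -1/2, 2

f''(x) = 2*(4*x^2*(3 - 4*x) + 3*(4*x - 1)*(x^2 + 1))/(x^2 + 1)^3
Second-derivative test at each critical point:
  f''(-1/2) = -32/5 < 0 → local maximum
  f''(2) = 2/5 > 0 → local minimum

Critical points: x = -1/2 (local maximum); x = 2 (local minimum)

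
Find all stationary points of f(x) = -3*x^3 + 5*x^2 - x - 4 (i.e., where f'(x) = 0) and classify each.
f'(x) = -9*x^2 + 10*x - 1

Solve f'(x) = 0:
  Factor: -9*x^2 + 10*x - 1 = -(x - 1)*(9*x - 1) = 0.
  ⇒ x = 1/9, 1

f''(x) = 10 - 18*x
Second-derivative test at each critical point:
  f''(1/9) = 8 > 0 → local minimum
  f''(1) = -8 < 0 → local maximum

Critical points: x = 1/9 (local minimum); x = 1 (local maximum)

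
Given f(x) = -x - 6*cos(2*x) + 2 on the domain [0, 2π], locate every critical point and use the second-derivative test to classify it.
f'(x) = 12*sin(2*x) - 1

Solve f'(x) = 0 on [0, 2π]:
  f'(x) = 0 ⇔ sin(2*x) = 1/12, i.e. 2*x = arcsin(1/12) + 2nπ or 2*x = π − arcsin(1/12) + 2nπ; keep the solutions lying in [0, 2π].
  ⇒ x = asin(1/12)/2 ≈ 0.0417, -asin(1/12)/2 + pi/2 ≈ 1.5291, asin(1/12)/2 + pi ≈ 3.1833, -asin(1/12)/2 + 3*pi/2 ≈ 4.6707

f''(x) = 24*cos(2*x)
Second-derivative test at each critical point:
  f''(0.0417) = 23.9165 > 0 → local minimum
  f''(1.5291) = -23.9165 < 0 → local maximum
  f''(3.1833) = 23.9165 > 0 → local minimum
  f''(4.6707) = -23.9165 < 0 → local maximum

Critical points: x = asin(1/12)/2 ≈ 0.0417 (local minimum); x = -asin(1/12)/2 + pi/2 ≈ 1.5291 (local maximum); x = asin(1/12)/2 + pi ≈ 3.1833 (local minimum); x = -asin(1/12)/2 + 3*pi/2 ≈ 4.6707 (local maximum)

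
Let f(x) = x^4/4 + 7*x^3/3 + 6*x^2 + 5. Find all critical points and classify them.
f'(x) = x*(x^2 + 7*x + 12)

Solve f'(x) = 0:
  Factor: x^3 + 7*x^2 + 12*x = x*(x + 3)*(x + 4) = 0.
  ⇒ x = -4, -3, 0

f''(x) = 3*x^2 + 14*x + 12
Second-derivative test at each critical point:
  f''(-4) = 4 > 0 → local minimum
  f''(-3) = -3 < 0 → local maximum
  f''(0) = 12 > 0 → local minimum

Critical points: x = -4 (local minimum); x = -3 (local maximum); x = 0 (local minimum)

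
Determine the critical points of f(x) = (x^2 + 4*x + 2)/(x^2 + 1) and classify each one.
f'(x) = 2*(-2*x^2 - x + 2)/(x^4 + 2*x^2 + 1)

Solve f'(x) = 0:
  f'(x) = -2*(2*x^2 + x - 2)/(x^2 + 1)^2; the denominator is positive wherever f is defined, so f'(x) = 0 ⇔ -4*x^2 - 2*x + 4 = 0.
  Factor: -4*x^2 - 2*x + 4 = -2*(2*x^2 + x - 2); 2*x^2 + x - 2 = 0 has no rational roots; quadratic formula: x = (-1 ± √17)/4.
  ⇒ x = -sqrt(17)/4 - 1/4 ≈ -1.2808, -1/4 + sqrt(17)/4 ≈ 0.7808

f''(x) = 2*(4*x^3 + 3*x^2 - 12*x - 1)/(x^6 + 3*x^4 + 3*x^2 + 1)
Second-derivative test at each critical point:
  f''(-1.2808) = 1.1828 > 0 → local minimum
  f''(0.7808) = -3.1828 < 0 → local maximum

Critical points: x = -sqrt(17)/4 - 1/4 ≈ -1.2808 (local minimum); x = -1/4 + sqrt(17)/4 ≈ 0.7808 (local maximum)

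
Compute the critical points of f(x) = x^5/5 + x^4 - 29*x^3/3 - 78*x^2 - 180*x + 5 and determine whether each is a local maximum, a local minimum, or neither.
f'(x) = x^4 + 4*x^3 - 29*x^2 - 156*x - 180

Solve f'(x) = 0:
  Factor: x^4 + 4*x^3 - 29*x^2 - 156*x - 180 = (x - 6)*(x + 2)*(x + 3)*(x + 5) = 0.
  ⇒ x = -5, -3, -2, 6

f''(x) = 4*x^3 + 12*x^2 - 58*x - 156
Second-derivative test at each critical point:
  f''(-5) = -66 < 0 → local maximum
  f''(-3) = 18 > 0 → local minimum
  f''(-2) = -24 < 0 → local maximum
  f''(6) = 792 > 0 → local minimum

Critical points: x = -5 (local maximum); x = -3 (local minimum); x = -2 (local maximum); x = 6 (local minimum)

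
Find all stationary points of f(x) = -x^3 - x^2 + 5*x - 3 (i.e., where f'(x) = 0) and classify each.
f'(x) = -3*x^2 - 2*x + 5

Solve f'(x) = 0:
  Factor: -3*x^2 - 2*x + 5 = -(x - 1)*(3*x + 5) = 0.
  ⇒ x = -5/3, 1

f''(x) = -6*x - 2
Second-derivative test at each critical point:
  f''(-5/3) = 8 > 0 → local minimum
  f''(1) = -8 < 0 → local maximum

Critical points: x = -5/3 (local minimum); x = 1 (local maximum)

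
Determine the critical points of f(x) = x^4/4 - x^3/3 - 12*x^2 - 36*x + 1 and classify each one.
f'(x) = x^3 - x^2 - 24*x - 36

Solve f'(x) = 0:
  Factor: x^3 - x^2 - 24*x - 36 = (x - 6)*(x + 2)*(x + 3) = 0.
  ⇒ x = -3, -2, 6

f''(x) = 3*x^2 - 2*x - 24
Second-derivative test at each critical point:
  f''(-3) = 9 > 0 → local minimum
  f''(-2) = -8 < 0 → local maximum
  f''(6) = 72 > 0 → local minimum

Critical points: x = -3 (local minimum); x = -2 (local maximum); x = 6 (local minimum)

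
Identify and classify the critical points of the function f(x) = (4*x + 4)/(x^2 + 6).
f'(x) = 4*(x^2 - 2*x*(x + 1) + 6)/(x^2 + 6)^2

Solve f'(x) = 0:
  f'(x) = -4*(x^2 + 2*x - 6)/(x^2 + 6)^2; the denominator is positive wherever f is defined, so f'(x) = 0 ⇔ -4*x^2 - 8*x + 24 = 0.
  Factor: -4*x^2 - 8*x + 24 = -4*(x^2 + 2*x - 6); x^2 + 2*x - 6 = 0 has no rational roots; quadratic formula: x = (-2 ± √28)/2.
  ⇒ x = -sqrt(7) - 1 ≈ -3.6458, -1 + sqrt(7) ≈ 1.6458

f''(x) = 8*(4*x^2*(x + 1) - (3*x + 1)*(x^2 + 6))/(x^2 + 6)^3
Second-derivative test at each critical point:
  f''(-3.6458) = 0.0569 > 0 → local minimum
  f''(1.6458) = -0.2791 < 0 → local maximum

Critical points: x = -sqrt(7) - 1 ≈ -3.6458 (local minimum); x = -1 + sqrt(7) ≈ 1.6458 (local maximum)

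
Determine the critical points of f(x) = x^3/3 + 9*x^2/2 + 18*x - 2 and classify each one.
f'(x) = x^2 + 9*x + 18

Solve f'(x) = 0:
  Factor: x^2 + 9*x + 18 = (x + 3)*(x + 6) = 0.
  ⇒ x = -6, -3

f''(x) = 2*x + 9
Second-derivative test at each critical point:
  f''(-6) = -3 < 0 → local maximum
  f''(-3) = 3 > 0 → local minimum

Critical points: x = -6 (local maximum); x = -3 (local minimum)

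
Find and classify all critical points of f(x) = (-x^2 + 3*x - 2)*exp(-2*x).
f'(x) = (2*x^2 - 8*x + 7)*exp(-2*x)

Solve f'(x) = 0:
  f'(x) = (2*x^2 - 8*x + 7)·exp(-2*x) and exp(-2*x) > 0 for every x, so f'(x) = 0 ⇔ 2*x^2 - 8*x + 7 = 0.
  2*x^2 - 8*x + 7 = 0 has no rational roots; quadratic formula: x = (8 ± √8)/4.
  ⇒ x = 2 - sqrt(2)/2 ≈ 1.2929, sqrt(2)/2 + 2 ≈ 2.7071

f''(x) = 2*(-2*x^2 + 10*x - 11)*exp(-2*x)
Second-derivative test at each critical point:
  f''(1.2929) = -0.2131 < 0 → local maximum
  f''(2.7071) = 0.0126 > 0 → local minimum

Critical points: x = 2 - sqrt(2)/2 ≈ 1.2929 (local maximum); x = sqrt(2)/2 + 2 ≈ 2.7071 (local minimum)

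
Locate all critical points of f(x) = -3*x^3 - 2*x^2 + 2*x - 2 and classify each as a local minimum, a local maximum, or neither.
f'(x) = -9*x^2 - 4*x + 2

Solve f'(x) = 0:
  9*x^2 + 4*x - 2 = 0 has no rational roots; quadratic formula: x = (-4 ± √88)/18.
  ⇒ x = -sqrt(22)/9 - 2/9 ≈ -0.7434, -2/9 + sqrt(22)/9 ≈ 0.2989

f''(x) = -18*x - 4
Second-derivative test at each critical point:
  f''(-0.7434) = 9.3808 > 0 → local minimum
  f''(0.2989) = -9.3808 < 0 → local maximum

Critical points: x = -sqrt(22)/9 - 2/9 ≈ -0.7434 (local minimum); x = -2/9 + sqrt(22)/9 ≈ 0.2989 (local maximum)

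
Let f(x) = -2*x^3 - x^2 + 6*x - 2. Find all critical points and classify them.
f'(x) = -6*x^2 - 2*x + 6

Solve f'(x) = 0:
  Factor: -6*x^2 - 2*x + 6 = -2*(3*x^2 + x - 3); 3*x^2 + x - 3 = 0 has no rational roots; quadratic formula: x = (-1 ± √37)/6.
  ⇒ x = -sqrt(37)/6 - 1/6 ≈ -1.1805, -1/6 + sqrt(37)/6 ≈ 0.8471

f''(x) = -12*x - 2
Second-derivative test at each critical point:
  f''(-1.1805) = 12.1655 > 0 → local minimum
  f''(0.8471) = -12.1655 < 0 → local maximum

Critical points: x = -sqrt(37)/6 - 1/6 ≈ -1.1805 (local minimum); x = -1/6 + sqrt(37)/6 ≈ 0.8471 (local maximum)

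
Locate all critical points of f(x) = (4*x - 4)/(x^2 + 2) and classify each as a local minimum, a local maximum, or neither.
f'(x) = 4*(x^2 - 2*x*(x - 1) + 2)/(x^2 + 2)^2

Solve f'(x) = 0:
  f'(x) = -4*(x^2 - 2*x - 2)/(x^2 + 2)^2; the denominator is positive wherever f is defined, so f'(x) = 0 ⇔ -4*x^2 + 8*x + 8 = 0.
  Factor: -4*x^2 + 8*x + 8 = -4*(x^2 - 2*x - 2); x^2 - 2*x - 2 = 0 has no rational roots; quadratic formula: x = (2 ± √12)/2.
  ⇒ x = 1 - sqrt(3) ≈ -0.7321, 1 + sqrt(3) ≈ 2.7321

f''(x) = 8*(4*x^2*(x - 1) + (1 - 3*x)*(x^2 + 2))/(x^2 + 2)^3
Second-derivative test at each critical point:
  f''(-0.7321) = 2.1547 > 0 → local minimum
  f''(2.7321) = -0.1547 < 0 → local maximum

Critical points: x = 1 - sqrt(3) ≈ -0.7321 (local minimum); x = 1 + sqrt(3) ≈ 2.7321 (local maximum)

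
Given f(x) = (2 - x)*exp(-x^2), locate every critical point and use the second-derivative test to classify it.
f'(x) = (2*x*(x - 2) - 1)*exp(-x^2)

Solve f'(x) = 0:
  f'(x) = (2*x^2 - 4*x - 1)·exp(-x^2) and exp(-x^2) > 0 for every x, so f'(x) = 0 ⇔ 2*x^2 - 4*x - 1 = 0.
  2*x^2 - 4*x - 1 = 0 has no rational roots; quadratic formula: x = (4 ± √24)/4.
  ⇒ x = 1 - sqrt(6)/2 ≈ -0.2247, 1 + sqrt(6)/2 ≈ 2.2247

f''(x) = 2*(2*x^2*(2 - x) + 3*x - 2)*exp(-x^2)
Second-derivative test at each critical point:
  f''(-0.2247) = -4.6577 < 0 → local maximum
  f''(2.2247) = 0.0347 > 0 → local minimum

Critical points: x = 1 - sqrt(6)/2 ≈ -0.2247 (local maximum); x = 1 + sqrt(6)/2 ≈ 2.2247 (local minimum)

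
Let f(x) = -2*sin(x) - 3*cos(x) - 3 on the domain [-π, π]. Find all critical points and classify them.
f'(x) = 3*sin(x) - 2*cos(x)

Solve f'(x) = 0 on [-π, π]:
  f'(x) = 0 ⇔ -2*cos(x) = -3*sin(x) ⇔ tan(x) = 2/3, i.e. x = arctan(2/3) + nπ; keep the solutions lying in [-π, π].
  ⇒ x = -pi + atan(2/3) ≈ -2.5536, atan(2/3) ≈ 0.5880

f''(x) = 2*sin(x) + 3*cos(x)
Second-derivative test at each critical point:
  f''(-2.5536) = -3.6056 < 0 → local maximum
  f''(0.5880) = 3.6056 > 0 → local minimum

Critical points: x = -pi + atan(2/3) ≈ -2.5536 (local maximum); x = atan(2/3) ≈ 0.5880 (local minimum)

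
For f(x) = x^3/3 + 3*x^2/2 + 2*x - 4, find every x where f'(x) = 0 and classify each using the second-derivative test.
f'(x) = x^2 + 3*x + 2

Solve f'(x) = 0:
  Factor: x^2 + 3*x + 2 = (x + 1)*(x + 2) = 0.
  ⇒ x = -2, -1

f''(x) = 2*x + 3
Second-derivative test at each critical point:
  f''(-2) = -1 < 0 → local maximum
  f''(-1) = 1 > 0 → local minimum

Critical points: x = -2 (local maximum); x = -1 (local minimum)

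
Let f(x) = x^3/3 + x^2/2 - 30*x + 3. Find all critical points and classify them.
f'(x) = x^2 + x - 30

Solve f'(x) = 0:
  Factor: x^2 + x - 30 = (x - 5)*(x + 6) = 0.
  ⇒ x = -6, 5

f''(x) = 2*x + 1
Second-derivative test at each critical point:
  f''(-6) = -11 < 0 → local maximum
  f''(5) = 11 > 0 → local minimum

Critical points: x = -6 (local maximum); x = 5 (local minimum)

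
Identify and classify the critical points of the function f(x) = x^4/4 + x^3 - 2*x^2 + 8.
f'(x) = x*(x^2 + 3*x - 4)

Solve f'(x) = 0:
  Factor: x^3 + 3*x^2 - 4*x = x*(x - 1)*(x + 4) = 0.
  ⇒ x = -4, 0, 1

f''(x) = 3*x^2 + 6*x - 4
Second-derivative test at each critical point:
  f''(-4) = 20 > 0 → local minimum
  f''(0) = -4 < 0 → local maximum
  f''(1) = 5 > 0 → local minimum

Critical points: x = -4 (local minimum); x = 0 (local maximum); x = 1 (local minimum)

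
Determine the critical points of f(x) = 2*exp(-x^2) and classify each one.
f'(x) = -4*x*exp(-x^2)

Solve f'(x) = 0:
  f'(x) = (-4*x)·exp(-x^2) and exp(-x^2) > 0 for every x, so f'(x) = 0 ⇔ -4*x = 0.
  -4*x = 0.
  ⇒ x = 0

f''(x) = 4*(2*x^2 - 1)*exp(-x^2)
Second-derivative test at each critical point:
  f''(0) = -4 < 0 → local maximum

Critical points: x = 0 (local maximum)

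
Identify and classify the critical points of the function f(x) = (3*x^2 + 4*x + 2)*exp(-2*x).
f'(x) = 2*x*(-3*x - 1)*exp(-2*x)

Solve f'(x) = 0:
  f'(x) = (-6*x^2 - 2*x)·exp(-2*x) and exp(-2*x) > 0 for every x, so f'(x) = 0 ⇔ -6*x^2 - 2*x = 0.
  Factor: -6*x^2 - 2*x = -2*x*(3*x + 1) = 0.
  ⇒ x = -1/3, 0

f''(x) = 2*(6*x^2 - 4*x - 1)*exp(-2*x)
Second-derivative test at each critical point:
  f''(-1/3) = 3.8955 > 0 → local minimum
  f''(0) = -2 < 0 → local maximum

Critical points: x = -1/3 (local minimum); x = 0 (local maximum)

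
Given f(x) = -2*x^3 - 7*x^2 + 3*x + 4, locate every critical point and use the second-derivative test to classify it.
f'(x) = -6*x^2 - 14*x + 3

Solve f'(x) = 0:
  6*x^2 + 14*x - 3 = 0 has no rational roots; quadratic formula: x = (-14 ± √268)/12.
  ⇒ x = -sqrt(67)/6 - 7/6 ≈ -2.5309, -7/6 + sqrt(67)/6 ≈ 0.1976

f''(x) = -12*x - 14
Second-derivative test at each critical point:
  f''(-2.5309) = 16.3707 > 0 → local minimum
  f''(0.1976) = -16.3707 < 0 → local maximum

Critical points: x = -sqrt(67)/6 - 7/6 ≈ -2.5309 (local minimum); x = -7/6 + sqrt(67)/6 ≈ 0.1976 (local maximum)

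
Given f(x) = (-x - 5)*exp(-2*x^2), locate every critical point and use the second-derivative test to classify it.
f'(x) = (4*x*(x + 5) - 1)*exp(-2*x^2)

Solve f'(x) = 0:
  f'(x) = (4*x^2 + 20*x - 1)·exp(-2*x^2) and exp(-2*x^2) > 0 for every x, so f'(x) = 0 ⇔ 4*x^2 + 20*x - 1 = 0.
  4*x^2 + 20*x - 1 = 0 has no rational roots; quadratic formula: x = (-20 ± √416)/8.
  ⇒ x = -sqrt(26)/2 - 5/2 ≈ -5.0495, -5/2 + sqrt(26)/2 ≈ 0.0495

f''(x) = 4*(-4*x^2*(x + 5) + 3*x + 5)*exp(-2*x^2)
Second-derivative test at each critical point:
  f''(-5.0495) = -1.454e-21 < 0 → local maximum
  f''(0.0495) = 20.2963 > 0 → local minimum

Critical points: x = -sqrt(26)/2 - 5/2 ≈ -5.0495 (local maximum); x = -5/2 + sqrt(26)/2 ≈ 0.0495 (local minimum)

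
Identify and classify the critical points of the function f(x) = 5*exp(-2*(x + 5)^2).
f'(x) = 20*(-x - 5)*exp(-2*(x + 5)^2)

Solve f'(x) = 0:
  f'(x) = (-20*x - 100)·exp(-2*(x + 5)^2) and exp(-2*(x + 5)^2) > 0 for every x, so f'(x) = 0 ⇔ -20*x - 100 = 0.
  Factor: -20*x - 100 = -20*(x + 5) = 0.
  ⇒ x = -5

f''(x) = 20*(4*(x + 5)^2 - 1)*exp(-2*(x + 5)^2)
Second-derivative test at each critical point:
  f''(-5) = -20 < 0 → local maximum

Critical points: x = -5 (local maximum)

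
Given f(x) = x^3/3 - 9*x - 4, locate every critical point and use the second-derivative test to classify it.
f'(x) = x^2 - 9

Solve f'(x) = 0:
  Factor: x^2 - 9 = (x - 3)*(x + 3) = 0.
  ⇒ x = -3, 3

f''(x) = 2*x
Second-derivative test at each critical point:
  f''(-3) = -6 < 0 → local maximum
  f''(3) = 6 > 0 → local minimum

Critical points: x = -3 (local maximum); x = 3 (local minimum)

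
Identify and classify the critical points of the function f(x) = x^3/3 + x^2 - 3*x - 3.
f'(x) = x^2 + 2*x - 3

Solve f'(x) = 0:
  Factor: x^2 + 2*x - 3 = (x - 1)*(x + 3) = 0.
  ⇒ x = -3, 1

f''(x) = 2*x + 2
Second-derivative test at each critical point:
  f''(-3) = -4 < 0 → local maximum
  f''(1) = 4 > 0 → local minimum

Critical points: x = -3 (local maximum); x = 1 (local minimum)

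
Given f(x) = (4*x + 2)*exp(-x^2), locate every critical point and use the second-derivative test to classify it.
f'(x) = 4*(-x*(2*x + 1) + 1)*exp(-x^2)

Solve f'(x) = 0:
  f'(x) = (-8*x^2 - 4*x + 4)·exp(-x^2) and exp(-x^2) > 0 for every x, so f'(x) = 0 ⇔ -8*x^2 - 4*x + 4 = 0.
  Factor: -8*x^2 - 4*x + 4 = -4*(x + 1)*(2*x - 1) = 0.
  ⇒ x = -1, 1/2

f''(x) = 4*(2*x^2*(2*x + 1) - 6*x - 1)*exp(-x^2)
Second-derivative test at each critical point:
  f''(-1) = 4.4146 > 0 → local minimum
  f''(1/2) = -9.3456 < 0 → local maximum

Critical points: x = -1 (local minimum); x = 1/2 (local maximum)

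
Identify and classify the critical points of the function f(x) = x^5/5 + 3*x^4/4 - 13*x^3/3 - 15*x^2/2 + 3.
f'(x) = x*(x^3 + 3*x^2 - 13*x - 15)

Solve f'(x) = 0:
  Factor: x^4 + 3*x^3 - 13*x^2 - 15*x = x*(x - 3)*(x + 1)*(x + 5) = 0.
  ⇒ x = -5, -1, 0, 3

f''(x) = 4*x^3 + 9*x^2 - 26*x - 15
Second-derivative test at each critical point:
  f''(-5) = -160 < 0 → local maximum
  f''(-1) = 16 > 0 → local minimum
  f''(0) = -15 < 0 → local maximum
  f''(3) = 96 > 0 → local minimum

Critical points: x = -5 (local maximum); x = -1 (local minimum); x = 0 (local maximum); x = 3 (local minimum)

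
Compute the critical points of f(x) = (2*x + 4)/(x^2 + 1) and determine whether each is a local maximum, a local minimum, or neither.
f'(x) = 2*(x^2 - 2*x*(x + 2) + 1)/(x^2 + 1)^2

Solve f'(x) = 0:
  f'(x) = -2*(x^2 + 4*x - 1)/(x^2 + 1)^2; the denominator is positive wherever f is defined, so f'(x) = 0 ⇔ -2*x^2 - 8*x + 2 = 0.
  Factor: -2*x^2 - 8*x + 2 = -2*(x^2 + 4*x - 1); x^2 + 4*x - 1 = 0 has no rational roots; quadratic formula: x = (-4 ± √20)/2.
  ⇒ x = -sqrt(5) - 2 ≈ -4.2361, -2 + sqrt(5) ≈ 0.2361

f''(x) = 4*(4*x^2*(x + 2) - (3*x + 2)*(x^2 + 1))/(x^2 + 1)^3
Second-derivative test at each critical point:
  f''(-4.2361) = 0.0249 > 0 → local minimum
  f''(0.2361) = -8.0249 < 0 → local maximum

Critical points: x = -sqrt(5) - 2 ≈ -4.2361 (local minimum); x = -2 + sqrt(5) ≈ 0.2361 (local maximum)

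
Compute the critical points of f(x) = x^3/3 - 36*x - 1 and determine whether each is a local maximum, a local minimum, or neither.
f'(x) = x^2 - 36

Solve f'(x) = 0:
  Factor: x^2 - 36 = (x - 6)*(x + 6) = 0.
  ⇒ x = -6, 6

f''(x) = 2*x
Second-derivative test at each critical point:
  f''(-6) = -12 < 0 → local maximum
  f''(6) = 12 > 0 → local minimum

Critical points: x = -6 (local maximum); x = 6 (local minimum)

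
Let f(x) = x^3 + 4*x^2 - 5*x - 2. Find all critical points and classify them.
f'(x) = 3*x^2 + 8*x - 5

Solve f'(x) = 0:
  3*x^2 + 8*x - 5 = 0 has no rational roots; quadratic formula: x = (-8 ± √124)/6.
  ⇒ x = -sqrt(31)/3 - 4/3 ≈ -3.1893, -4/3 + sqrt(31)/3 ≈ 0.5226

f''(x) = 6*x + 8
Second-derivative test at each critical point:
  f''(-3.1893) = -11.1355 < 0 → local maximum
  f''(0.5226) = 11.1355 > 0 → local minimum

Critical points: x = -sqrt(31)/3 - 4/3 ≈ -3.1893 (local maximum); x = -4/3 + sqrt(31)/3 ≈ 0.5226 (local minimum)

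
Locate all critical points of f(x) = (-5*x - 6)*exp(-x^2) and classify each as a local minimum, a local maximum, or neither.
f'(x) = (2*x*(5*x + 6) - 5)*exp(-x^2)

Solve f'(x) = 0:
  f'(x) = (10*x^2 + 12*x - 5)·exp(-x^2) and exp(-x^2) > 0 for every x, so f'(x) = 0 ⇔ 10*x^2 + 12*x - 5 = 0.
  10*x^2 + 12*x - 5 = 0 has no rational roots; quadratic formula: x = (-12 ± √344)/20.
  ⇒ x = -sqrt(86)/10 - 3/5 ≈ -1.5274, -3/5 + sqrt(86)/10 ≈ 0.3274

f''(x) = 2*(-10*x^3 - 12*x^2 + 15*x + 6)*exp(-x^2)
Second-derivative test at each critical point:
  f''(-1.5274) = -1.7995 < 0 → local maximum
  f''(0.3274) = 16.6624 > 0 → local minimum

Critical points: x = -sqrt(86)/10 - 3/5 ≈ -1.5274 (local maximum); x = -3/5 + sqrt(86)/10 ≈ 0.3274 (local minimum)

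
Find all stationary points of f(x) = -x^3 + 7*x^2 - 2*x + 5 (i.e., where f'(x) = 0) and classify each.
f'(x) = -3*x^2 + 14*x - 2

Solve f'(x) = 0:
  3*x^2 - 14*x + 2 = 0 has no rational roots; quadratic formula: x = (14 ± √172)/6.
  ⇒ x = 7/3 - sqrt(43)/3 ≈ 0.1475, sqrt(43)/3 + 7/3 ≈ 4.5191

f''(x) = 14 - 6*x
Second-derivative test at each critical point:
  f''(0.1475) = 13.1149 > 0 → local minimum
  f''(4.5191) = -13.1149 < 0 → local maximum

Critical points: x = 7/3 - sqrt(43)/3 ≈ 0.1475 (local minimum); x = sqrt(43)/3 + 7/3 ≈ 4.5191 (local maximum)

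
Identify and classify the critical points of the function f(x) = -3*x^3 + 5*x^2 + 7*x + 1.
f'(x) = -9*x^2 + 10*x + 7

Solve f'(x) = 0:
  9*x^2 - 10*x - 7 = 0 has no rational roots; quadratic formula: x = (10 ± √352)/18.
  ⇒ x = 5/9 - 2*sqrt(22)/9 ≈ -0.4868, 5/9 + 2*sqrt(22)/9 ≈ 1.5979

f''(x) = 10 - 18*x
Second-derivative test at each critical point:
  f''(-0.4868) = 18.7617 > 0 → local minimum
  f''(1.5979) = -18.7617 < 0 → local maximum

Critical points: x = 5/9 - 2*sqrt(22)/9 ≈ -0.4868 (local minimum); x = 5/9 + 2*sqrt(22)/9 ≈ 1.5979 (local maximum)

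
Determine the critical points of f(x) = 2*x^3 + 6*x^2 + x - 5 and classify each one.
f'(x) = 6*x^2 + 12*x + 1

Solve f'(x) = 0:
  6*x^2 + 12*x + 1 = 0 has no rational roots; quadratic formula: x = (-12 ± √120)/12.
  ⇒ x = -1 - sqrt(30)/6 ≈ -1.9129, -1 + sqrt(30)/6 ≈ -0.0871

f''(x) = 12*x + 12
Second-derivative test at each critical point:
  f''(-1.9129) = -10.9545 < 0 → local maximum
  f''(-0.0871) = 10.9545 > 0 → local minimum

Critical points: x = -1 - sqrt(30)/6 ≈ -1.9129 (local maximum); x = -1 + sqrt(30)/6 ≈ -0.0871 (local minimum)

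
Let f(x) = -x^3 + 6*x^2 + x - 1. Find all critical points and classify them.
f'(x) = -3*x^2 + 12*x + 1

Solve f'(x) = 0:
  3*x^2 - 12*x - 1 = 0 has no rational roots; quadratic formula: x = (12 ± √156)/6.
  ⇒ x = 2 - sqrt(39)/3 ≈ -0.0817, 2 + sqrt(39)/3 ≈ 4.0817

f''(x) = 12 - 6*x
Second-derivative test at each critical point:
  f''(-0.0817) = 12.4900 > 0 → local minimum
  f''(4.0817) = -12.4900 < 0 → local maximum

Critical points: x = 2 - sqrt(39)/3 ≈ -0.0817 (local minimum); x = 2 + sqrt(39)/3 ≈ 4.0817 (local maximum)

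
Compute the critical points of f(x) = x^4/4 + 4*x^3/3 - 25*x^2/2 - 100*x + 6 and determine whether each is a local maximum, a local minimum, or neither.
f'(x) = x^3 + 4*x^2 - 25*x - 100

Solve f'(x) = 0:
  Factor: x^3 + 4*x^2 - 25*x - 100 = (x - 5)*(x + 4)*(x + 5) = 0.
  ⇒ x = -5, -4, 5

f''(x) = 3*x^2 + 8*x - 25
Second-derivative test at each critical point:
  f''(-5) = 10 > 0 → local minimum
  f''(-4) = -9 < 0 → local maximum
  f''(5) = 90 > 0 → local minimum

Critical points: x = -5 (local minimum); x = -4 (local maximum); x = 5 (local minimum)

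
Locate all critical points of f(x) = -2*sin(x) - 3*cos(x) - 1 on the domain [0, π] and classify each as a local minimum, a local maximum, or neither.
f'(x) = 3*sin(x) - 2*cos(x)

Solve f'(x) = 0 on [0, π]:
  f'(x) = 0 ⇔ -2*cos(x) = -3*sin(x) ⇔ tan(x) = 2/3, i.e. x = arctan(2/3) + nπ; keep the solutions lying in [0, π].
  ⇒ x = atan(2/3) ≈ 0.5880

f''(x) = 2*sin(x) + 3*cos(x)
Second-derivative test at each critical point:
  f''(0.5880) = 3.6056 > 0 → local minimum

Critical points: x = atan(2/3) ≈ 0.5880 (local minimum)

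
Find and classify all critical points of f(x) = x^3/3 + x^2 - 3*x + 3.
f'(x) = x^2 + 2*x - 3

Solve f'(x) = 0:
  Factor: x^2 + 2*x - 3 = (x - 1)*(x + 3) = 0.
  ⇒ x = -3, 1

f''(x) = 2*x + 2
Second-derivative test at each critical point:
  f''(-3) = -4 < 0 → local maximum
  f''(1) = 4 > 0 → local minimum

Critical points: x = -3 (local maximum); x = 1 (local minimum)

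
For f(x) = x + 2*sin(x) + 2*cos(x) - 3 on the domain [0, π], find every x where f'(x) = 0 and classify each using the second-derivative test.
f'(x) = 2*sqrt(2)*cos(x + pi/4) + 1

Solve f'(x) = 0 on [0, π]:
  f'(x) = 0 ⇔ -2*sin(x) + 2*cos(x) = -1. Write the left side as R·cos(x + φ) with R = √(2² + 2²) = 2*sqrt(2), cos φ = sqrt(2)/2, sin φ = sqrt(2)/2; then cos(x + φ) = -sqrt(2)/4. Solve for x and keep the solutions lying in [0, π].
  ⇒ x = atan((1 + sqrt(7))/(-1 + sqrt(7))) ≈ 1.1468

f''(x) = -2*sqrt(2)*sin(x + pi/4)
Second-derivative test at each critical point:
  f''(1.1468) = -2.6458 < 0 → local maximum

Critical points: x = atan((1 + sqrt(7))/(-1 + sqrt(7))) ≈ 1.1468 (local maximum)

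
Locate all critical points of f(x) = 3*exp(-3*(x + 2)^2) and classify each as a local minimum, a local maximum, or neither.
f'(x) = 18*(-x - 2)*exp(-3*(x + 2)^2)

Solve f'(x) = 0:
  f'(x) = (-18*x - 36)·exp(-3*(x + 2)^2) and exp(-3*(x + 2)^2) > 0 for every x, so f'(x) = 0 ⇔ -18*x - 36 = 0.
  Factor: -18*x - 36 = -18*(x + 2) = 0.
  ⇒ x = -2

f''(x) = 18*(6*(x + 2)^2 - 1)*exp(-3*(x + 2)^2)
Second-derivative test at each critical point:
  f''(-2) = -18 < 0 → local maximum

Critical points: x = -2 (local maximum)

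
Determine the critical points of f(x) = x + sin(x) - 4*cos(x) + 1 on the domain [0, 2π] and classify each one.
f'(x) = 4*sin(x) + cos(x) + 1

Solve f'(x) = 0 on [0, 2π]:
  f'(x) = 0 ⇔ 4*sin(x) + cos(x) = -1. Write the left side as R·cos(x + φ) with R = √(1² + (-4)²) = sqrt(17), cos φ = sqrt(17)/17, sin φ = -4*sqrt(17)/17; then cos(x + φ) = -sqrt(17)/17. Solve for x and keep the solutions lying in [0, 2π].
  ⇒ x = pi ≈ 3.1416, -atan(8/15) + 2*pi ≈ 5.7932

f''(x) = -sin(x) + 4*cos(x)
Second-derivative test at each critical point:
  f''(3.1416) = -4 < 0 → local maximum
  f''(5.7932) = 4 > 0 → local minimum

Critical points: x = pi ≈ 3.1416 (local maximum); x = -atan(8/15) + 2*pi ≈ 5.7932 (local minimum)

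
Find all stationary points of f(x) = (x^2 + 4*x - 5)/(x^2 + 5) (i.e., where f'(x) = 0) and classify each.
f'(x) = 4*(-x^2 + 5*x + 5)/(x^4 + 10*x^2 + 25)

Solve f'(x) = 0:
  f'(x) = -4*(x^2 - 5*x - 5)/(x^2 + 5)^2; the denominator is positive wherever f is defined, so f'(x) = 0 ⇔ -4*x^2 + 20*x + 20 = 0.
  Factor: -4*x^2 + 20*x + 20 = -4*(x^2 - 5*x - 5); x^2 - 5*x - 5 = 0 has no rational roots; quadratic formula: x = (5 ± √45)/2.
  ⇒ x = 5/2 - 3*sqrt(5)/2 ≈ -0.8541, 5/2 + 3*sqrt(5)/2 ≈ 5.8541

f''(x) = 4*(2*x^3 - 15*x^2 - 30*x + 25)/(x^6 + 15*x^4 + 75*x^2 + 125)
Second-derivative test at each critical point:
  f''(-0.8541) = 0.8174 > 0 → local minimum
  f''(5.8541) = -0.0174 < 0 → local maximum

Critical points: x = 5/2 - 3*sqrt(5)/2 ≈ -0.8541 (local minimum); x = 5/2 + 3*sqrt(5)/2 ≈ 5.8541 (local maximum)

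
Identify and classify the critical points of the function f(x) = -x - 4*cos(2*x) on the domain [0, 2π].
f'(x) = 8*sin(2*x) - 1

Solve f'(x) = 0 on [0, 2π]:
  f'(x) = 0 ⇔ sin(2*x) = 1/8, i.e. 2*x = arcsin(1/8) + 2nπ or 2*x = π − arcsin(1/8) + 2nπ; keep the solutions lying in [0, 2π].
  ⇒ x = asin(1/8)/2 ≈ 0.0627, -asin(1/8)/2 + pi/2 ≈ 1.5081, asin(1/8)/2 + pi ≈ 3.2043, -asin(1/8)/2 + 3*pi/2 ≈ 4.6497

f''(x) = 16*cos(2*x)
Second-derivative test at each critical point:
  f''(0.0627) = 15.8745 > 0 → local minimum
  f''(1.5081) = -15.8745 < 0 → local maximum
  f''(3.2043) = 15.8745 > 0 → local minimum
  f''(4.6497) = -15.8745 < 0 → local maximum

Critical points: x = asin(1/8)/2 ≈ 0.0627 (local minimum); x = -asin(1/8)/2 + pi/2 ≈ 1.5081 (local maximum); x = asin(1/8)/2 + pi ≈ 3.2043 (local minimum); x = -asin(1/8)/2 + 3*pi/2 ≈ 4.6497 (local maximum)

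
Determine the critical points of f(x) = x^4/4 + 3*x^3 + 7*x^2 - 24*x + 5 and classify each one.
f'(x) = x^3 + 9*x^2 + 14*x - 24

Solve f'(x) = 0:
  Factor: x^3 + 9*x^2 + 14*x - 24 = (x - 1)*(x + 4)*(x + 6) = 0.
  ⇒ x = -6, -4, 1

f''(x) = 3*x^2 + 18*x + 14
Second-derivative test at each critical point:
  f''(-6) = 14 > 0 → local minimum
  f''(-4) = -10 < 0 → local maximum
  f''(1) = 35 > 0 → local minimum

Critical points: x = -6 (local minimum); x = -4 (local maximum); x = 1 (local minimum)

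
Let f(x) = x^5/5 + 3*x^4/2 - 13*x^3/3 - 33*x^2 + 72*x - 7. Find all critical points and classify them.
f'(x) = x^4 + 6*x^3 - 13*x^2 - 66*x + 72

Solve f'(x) = 0:
  Factor: x^4 + 6*x^3 - 13*x^2 - 66*x + 72 = (x - 3)*(x - 1)*(x + 4)*(x + 6) = 0.
  ⇒ x = -6, -4, 1, 3

f''(x) = 4*x^3 + 18*x^2 - 26*x - 66
Second-derivative test at each critical point:
  f''(-6) = -126 < 0 → local maximum
  f''(-4) = 70 > 0 → local minimum
  f''(1) = -70 < 0 → local maximum
  f''(3) = 126 > 0 → local minimum

Critical points: x = -6 (local maximum); x = -4 (local minimum); x = 1 (local maximum); x = 3 (local minimum)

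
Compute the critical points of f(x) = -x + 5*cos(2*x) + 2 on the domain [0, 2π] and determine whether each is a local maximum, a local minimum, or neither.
f'(x) = -10*sin(2*x) - 1

Solve f'(x) = 0 on [0, 2π]:
  f'(x) = 0 ⇔ sin(2*x) = -1/10, i.e. 2*x = arcsin(-1/10) + 2nπ or 2*x = π − arcsin(-1/10) + 2nπ; keep the solutions lying in [0, 2π].
  ⇒ x = asin(1/10)/2 + pi/2 ≈ 1.6209, pi - asin(1/10)/2 ≈ 3.0915, asin(1/10)/2 + 3*pi/2 ≈ 4.7625, -asin(1/10)/2 + 2*pi ≈ 6.2331

f''(x) = -20*cos(2*x)
Second-derivative test at each critical point:
  f''(1.6209) = 19.8997 > 0 → local minimum
  f''(3.0915) = -19.8997 < 0 → local maximum
  f''(4.7625) = 19.8997 > 0 → local minimum
  f''(6.2331) = -19.8997 < 0 → local maximum

Critical points: x = asin(1/10)/2 + pi/2 ≈ 1.6209 (local minimum); x = pi - asin(1/10)/2 ≈ 3.0915 (local maximum); x = asin(1/10)/2 + 3*pi/2 ≈ 4.7625 (local minimum); x = -asin(1/10)/2 + 2*pi ≈ 6.2331 (local maximum)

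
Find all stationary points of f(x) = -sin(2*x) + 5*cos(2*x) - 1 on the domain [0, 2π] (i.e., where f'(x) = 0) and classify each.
f'(x) = -10*sin(2*x) - 2*cos(2*x)

Solve f'(x) = 0 on [0, 2π]:
  f'(x) = 0 ⇔ -cos(2*x) = 5*sin(2*x) ⇔ tan(2*x) = -1/5, i.e. 2*x = arctan(-1/5) + nπ; keep the solutions lying in [0, 2π].
  ⇒ x = -atan(1/5)/2 + pi/2 ≈ 1.4721, pi - atan(1/5)/2 ≈ 3.0429, -atan(1/5)/2 + 3*pi/2 ≈ 4.6137, -atan(1/5)/2 + 2*pi ≈ 6.1845

f''(x) = 4*sin(2*x) - 20*cos(2*x)
Second-derivative test at each critical point:
  f''(1.4721) = 20.3961 > 0 → local minimum
  f''(3.0429) = -20.3961 < 0 → local maximum
  f''(4.6137) = 20.3961 > 0 → local minimum
  f''(6.1845) = -20.3961 < 0 → local maximum

Critical points: x = -atan(1/5)/2 + pi/2 ≈ 1.4721 (local minimum); x = pi - atan(1/5)/2 ≈ 3.0429 (local maximum); x = -atan(1/5)/2 + 3*pi/2 ≈ 4.6137 (local minimum); x = -atan(1/5)/2 + 2*pi ≈ 6.1845 (local maximum)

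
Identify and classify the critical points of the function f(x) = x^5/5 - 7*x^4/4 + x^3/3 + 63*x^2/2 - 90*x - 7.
f'(x) = x^4 - 7*x^3 + x^2 + 63*x - 90

Solve f'(x) = 0:
  Factor: x^4 - 7*x^3 + x^2 + 63*x - 90 = (x - 5)*(x - 3)*(x - 2)*(x + 3) = 0.
  ⇒ x = -3, 2, 3, 5

f''(x) = 4*x^3 - 21*x^2 + 2*x + 63
Second-derivative test at each critical point:
  f''(-3) = -240 < 0 → local maximum
  f''(2) = 15 > 0 → local minimum
  f''(3) = -12 < 0 → local maximum
  f''(5) = 48 > 0 → local minimum

Critical points: x = -3 (local maximum); x = 2 (local minimum); x = 3 (local maximum); x = 5 (local minimum)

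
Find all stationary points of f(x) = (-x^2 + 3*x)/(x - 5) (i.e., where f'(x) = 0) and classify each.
f'(x) = (-x^2 + 10*x - 15)/(x^2 - 10*x + 25)

Solve f'(x) = 0:
  f'(x) = -(x^2 - 10*x + 15)/(x - 5)^2; the denominator is positive wherever f is defined, so f'(x) = 0 ⇔ -x^2 + 10*x - 15 = 0.
  x^2 - 10*x + 15 = 0 has no rational roots; quadratic formula: x = (10 ± √40)/2.
  ⇒ x = 5 - sqrt(10) ≈ 1.8377, sqrt(10) + 5 ≈ 8.1623

f''(x) = -20/(x^3 - 15*x^2 + 75*x - 125)
Second-derivative test at each critical point:
  f''(1.8377) = 0.6325 > 0 → local minimum
  f''(8.1623) = -0.6325 < 0 → local maximum

Critical points: x = 5 - sqrt(10) ≈ 1.8377 (local minimum); x = sqrt(10) + 5 ≈ 8.1623 (local maximum)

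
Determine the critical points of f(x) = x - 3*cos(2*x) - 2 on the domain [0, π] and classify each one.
f'(x) = 6*sin(2*x) + 1

Solve f'(x) = 0 on [0, π]:
  f'(x) = 0 ⇔ sin(2*x) = -1/6, i.e. 2*x = arcsin(-1/6) + 2nπ or 2*x = π − arcsin(-1/6) + 2nπ; keep the solutions lying in [0, π].
  ⇒ x = asin(1/6)/2 + pi/2 ≈ 1.6545, pi - asin(1/6)/2 ≈ 3.0579

f''(x) = 12*cos(2*x)
Second-derivative test at each critical point:
  f''(1.6545) = -11.8322 < 0 → local maximum
  f''(3.0579) = 11.8322 > 0 → local minimum

Critical points: x = asin(1/6)/2 + pi/2 ≈ 1.6545 (local maximum); x = pi - asin(1/6)/2 ≈ 3.0579 (local minimum)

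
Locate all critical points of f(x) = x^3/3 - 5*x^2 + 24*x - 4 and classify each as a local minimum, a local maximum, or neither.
f'(x) = x^2 - 10*x + 24

Solve f'(x) = 0:
  Factor: x^2 - 10*x + 24 = (x - 6)*(x - 4) = 0.
  ⇒ x = 4, 6

f''(x) = 2*x - 10
Second-derivative test at each critical point:
  f''(4) = -2 < 0 → local maximum
  f''(6) = 2 > 0 → local minimum

Critical points: x = 4 (local maximum); x = 6 (local minimum)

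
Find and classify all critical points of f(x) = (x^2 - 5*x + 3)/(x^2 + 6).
f'(x) = (5*x^2 + 6*x - 30)/(x^4 + 12*x^2 + 36)

Solve f'(x) = 0:
  f'(x) = (5*x^2 + 6*x - 30)/(x^2 + 6)^2; the denominator is positive wherever f is defined, so f'(x) = 0 ⇔ 5*x^2 + 6*x - 30 = 0.
  5*x^2 + 6*x - 30 = 0 has no rational roots; quadratic formula: x = (-6 ± √636)/10.
  ⇒ x = -sqrt(159)/5 - 3/5 ≈ -3.1219, -3/5 + sqrt(159)/5 ≈ 1.9219

f''(x) = 2*(-5*x^3 - 9*x^2 + 90*x + 18)/(x^6 + 18*x^4 + 108*x^2 + 216)
Second-derivative test at each critical point:
  f''(-3.1219) = -0.1017 < 0 → local maximum
  f''(1.9219) = 0.2684 > 0 → local minimum

Critical points: x = -sqrt(159)/5 - 3/5 ≈ -3.1219 (local maximum); x = -3/5 + sqrt(159)/5 ≈ 1.9219 (local minimum)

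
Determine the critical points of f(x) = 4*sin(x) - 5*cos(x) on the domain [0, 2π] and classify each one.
f'(x) = 5*sin(x) + 4*cos(x)

Solve f'(x) = 0 on [0, 2π]:
  f'(x) = 0 ⇔ 4*cos(x) = -5*sin(x) ⇔ tan(x) = -4/5, i.e. x = arctan(-4/5) + nπ; keep the solutions lying in [0, 2π].
  ⇒ x = pi - atan(4/5) ≈ 2.4669, -atan(4/5) + 2*pi ≈ 5.6084

f''(x) = -4*sin(x) + 5*cos(x)
Second-derivative test at each critical point:
  f''(2.4669) = -6.4031 < 0 → local maximum
  f''(5.6084) = 6.4031 > 0 → local minimum

Critical points: x = pi - atan(4/5) ≈ 2.4669 (local maximum); x = -atan(4/5) + 2*pi ≈ 5.6084 (local minimum)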